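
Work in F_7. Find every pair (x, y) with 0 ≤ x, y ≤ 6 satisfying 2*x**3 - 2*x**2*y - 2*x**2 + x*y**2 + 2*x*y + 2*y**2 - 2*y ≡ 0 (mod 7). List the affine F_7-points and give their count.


Affine F_7-points: {(0, 0), (0, 1), (1, 0), (1, 3), (3, 2), (3, 5)}; count = 6.

For each of the 49 pairs (x, y) ∈ F_7², evaluate f(x, y) mod 7. Record the zeros.
  x = 0: [0↦0, 1↦0, 2↦4, 3↦5, 4↦3, 5↦5, 6↦4]  zeros at y ∈ {0, 1}
  x = 1: [0↦0, 1↦1, 2↦1, 3↦0, 4↦5, 5↦2, 6↦5]  zeros at y ∈ {0, 3}
  x = 2: [0↦1, 1↦6, 2↦5, 3↦5, 4↦6, 5↦1, 6↦4]  zeros at y ∈ ∅
  x = 3: [0↦1, 1↦6, 2↦0, 3↦4, 4↦4, 5↦0, 6↦6]  zeros at y ∈ {2, 5}
  x = 4: [0↦5, 1↦6, 2↦5, 3↦2, 4↦4, 5↦4, 6↦2]  zeros at y ∈ ∅
  x = 5: [0↦4, 1↦4, 2↦4, 3↦4, 4↦4, 5↦4, 6↦4]  zeros at y ∈ ∅
  x = 6: [0↦3, 1↦5, 2↦2, 3↦1, 4↦2, 5↦5, 6↦3]  zeros at y ∈ ∅
Collecting zeros: affine points = {(0, 0), (0, 1), (1, 0), (1, 3), (3, 2), (3, 5)}.
Total count |C(F_7)_aff| = 6.


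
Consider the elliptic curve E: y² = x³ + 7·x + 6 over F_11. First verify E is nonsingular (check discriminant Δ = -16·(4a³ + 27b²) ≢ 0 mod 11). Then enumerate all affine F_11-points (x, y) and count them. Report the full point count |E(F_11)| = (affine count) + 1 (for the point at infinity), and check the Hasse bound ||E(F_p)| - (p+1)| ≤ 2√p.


Affine points = {(1, 5), (1, 6), (5, 1), (5, 10), (6, 0), (10, 3), (10, 8)}; affine count = 7; |E(F_11)| = 8.

Discriminant check: Δ ∝ 4a³ + 27b² = 4·7³ + 27·6² = 4·343 + 27·36 ≡ 1 (mod 11). Nonzero ⇒ E is nonsingular.
For each x ∈ F_11, compute rhs = x³ + 7·x + 6 mod 11, then count y ∈ F_11 with y² ≡ rhs.
  x = 0: rhs = 6, matching y values: none (0 points).
  x = 1: rhs = 3, matching y values: 5, 6 (2 points).
  x = 2: rhs = 6, matching y values: none (0 points).
  x = 3: rhs = 10, matching y values: none (0 points).
  x = 4: rhs = 10, matching y values: none (0 points).
  x = 5: rhs = 1, matching y values: 1, 10 (2 points).
  x = 6: rhs = 0, matching y values: 0 (1 points).
  x = 7: rhs = 2, matching y values: none (0 points).
  x = 8: rhs = 2, matching y values: none (0 points).
  x = 9: rhs = 6, matching y values: none (0 points).
  x = 10: rhs = 9, matching y values: 3, 8 (2 points).
Total affine count: 7.
Full point count |E(F_11)| = 7 + 1 = 8.
Hasse bound: |8 − (11+1)| = |-4| = 4 ≤ 2√11 ≈ 6.6332 ✓.


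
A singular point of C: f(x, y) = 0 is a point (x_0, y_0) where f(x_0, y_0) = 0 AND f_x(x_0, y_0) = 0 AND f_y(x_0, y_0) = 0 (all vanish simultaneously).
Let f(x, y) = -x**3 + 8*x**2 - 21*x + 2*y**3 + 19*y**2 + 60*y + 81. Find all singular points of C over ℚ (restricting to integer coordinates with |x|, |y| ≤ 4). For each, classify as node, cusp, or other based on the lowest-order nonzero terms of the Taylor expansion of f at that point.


Singular points: {(3, -3)}; classification: node.

Compute partial derivatives:
  f_x = -3*x**2 + 16*x - 21.
  f_y = 6*y**2 + 38*y + 60.
Scan x_0 ∈ {−4, ..., 4}. For each x_0, f_y(x_0, y) is a polynomial in y; find its integer roots y ∈ {−4, ..., 4}, then test f_x and f at those candidates.
  x = -4: f_y(-4, y) = 6*y**2 + 38*y + 60; vanishes at y ∈ {-3}. (-4, -3): f_x = -133 ≠ 0.
  x = -3: f_y(-3, y) = 6*y**2 + 38*y + 60; vanishes at y ∈ {-3}. (-3, -3): f_x = -96 ≠ 0.
  x = -2: f_y(-2, y) = 6*y**2 + 38*y + 60; vanishes at y ∈ {-3}. (-2, -3): f_x = -65 ≠ 0.
  x = -1: f_y(-1, y) = 6*y**2 + 38*y + 60; vanishes at y ∈ {-3}. (-1, -3): f_x = -40 ≠ 0.
  x = 0: f_y(0, y) = 6*y**2 + 38*y + 60; vanishes at y ∈ {-3}. (0, -3): f_x = -21 ≠ 0.
  x = 1: f_y(1, y) = 6*y**2 + 38*y + 60; vanishes at y ∈ {-3}. (1, -3): f_x = -8 ≠ 0.
  x = 2: f_y(2, y) = 6*y**2 + 38*y + 60; vanishes at y ∈ {-3}. (2, -3): f_x = -1 ≠ 0.
  x = 3: f_y(3, y) = 6*y**2 + 38*y + 60; vanishes at y ∈ {-3}. (3, -3): f_x = 0, f = 0 — SINGULAR.
  x = 4: f_y(4, y) = 6*y**2 + 38*y + 60; vanishes at y ∈ {-3}. (4, -3): f_x = -5 ≠ 0.
Only singular point on the grid: (3, -3).
Classify: substitute x = 3 + u, y = -3 + v and expand: f = -u**3 - u**2 + 2*v**3 + v**2.
No constant or linear terms (consistent with a singular point). Quadratic part: -u**2 + v**2. Cubic part: -u**3 + 2*v**3.
The quadratic part v**2 - u**2 = (v − u)(v + u) splits into two distinct linear factors, so there are two distinct tangent lines y − -3 = ±(x − 3) — this is a node (ordinary double point).
Classification: node.


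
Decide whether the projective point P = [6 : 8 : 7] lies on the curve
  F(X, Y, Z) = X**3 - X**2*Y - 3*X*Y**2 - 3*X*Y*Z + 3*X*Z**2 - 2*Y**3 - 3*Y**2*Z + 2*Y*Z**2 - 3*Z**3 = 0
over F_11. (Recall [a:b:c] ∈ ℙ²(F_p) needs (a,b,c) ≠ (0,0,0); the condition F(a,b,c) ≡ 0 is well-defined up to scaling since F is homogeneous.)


F(6,8,7) ≡ 8 (mod 11); P is NOT on the curve.

Evaluate F(6, 8, 7) term-by-term (mod 11).
  X**3 ↦ 1·216·1·1 = 216
  -X**2*Y ↦ -1·36·8·1 = -288
  -3*X*Y**2 ↦ -3·6·64·1 = -1152
  -3*X*Y*Z ↦ -3·6·8·7 = -1008
  3*X*Z**2 ↦ 3·6·1·49 = 882
  -2*Y**3 ↦ -2·1·512·1 = -1024
  -3*Y**2*Z ↦ -3·1·64·7 = -1344
  2*Y*Z**2 ↦ 2·1·8·49 = 784
  -3*Z**3 ↦ -3·1·1·343 = -1029
Sum: F(6, 8, 7) = (216) + (-288) + (-1152) + (-1008) + (882) + (-1024) + (-1344) + (784) + (-1029) = -3963.
Reducing mod 11: -3963 ≡ 8 (mod 11).
Since F(a, b, c) ≡ 8 ≠ 0 (mod 11), P does NOT lie on the curve.


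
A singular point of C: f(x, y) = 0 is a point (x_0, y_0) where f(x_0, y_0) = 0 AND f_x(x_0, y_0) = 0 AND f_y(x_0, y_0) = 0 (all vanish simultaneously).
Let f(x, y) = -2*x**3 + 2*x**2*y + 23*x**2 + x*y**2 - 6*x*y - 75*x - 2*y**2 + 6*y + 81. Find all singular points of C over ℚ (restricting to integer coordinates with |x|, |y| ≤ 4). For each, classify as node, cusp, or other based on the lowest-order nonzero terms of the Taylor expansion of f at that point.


Singular points: {(3, -3)}; classification: node.

Compute partial derivatives:
  f_x = -6*x**2 + 4*x*y + 46*x + y**2 - 6*y - 75.
  f_y = 2*x**2 + 2*x*y - 6*x - 4*y + 6.
Scan x_0 ∈ {−4, ..., 4}. For each x_0, f_y(x_0, y) is a polynomial in y; find its integer roots y ∈ {−4, ..., 4}, then test f_x and f at those candidates.
  x = -4: f_y(-4, y) = 62 - 12*y; no integer root y with |y| ≤ 4.
  x = -3: f_y(-3, y) = 42 - 10*y; no integer root y with |y| ≤ 4.
  x = -2: f_y(-2, y) = 26 - 8*y; no integer root y with |y| ≤ 4.
  x = -1: f_y(-1, y) = 14 - 6*y; no integer root y with |y| ≤ 4.
  x = 0: f_y(0, y) = 6 - 4*y; no integer root y with |y| ≤ 4.
  x = 1: f_y(1, y) = 2 - 2*y; vanishes at y ∈ {1}. (1, 1): f_x = -36 ≠ 0.
  x = 2: f_y(2, y) = 2; no integer root y with |y| ≤ 4.
  x = 3: f_y(3, y) = 2*y + 6; vanishes at y ∈ {-3}. (3, -3): f_x = 0, f = 0 — SINGULAR.
  x = 4: f_y(4, y) = 4*y + 14; no integer root y with |y| ≤ 4.
Only singular point on the grid: (3, -3).
Classify: substitute x = 3 + u, y = -3 + v and expand: f = -2*u**3 + 2*u**2*v - u**2 + u*v**2 + v**2.
No constant or linear terms (consistent with a singular point). Quadratic part: -u**2 + v**2. Cubic part: -2*u**3 + 2*u**2*v + u*v**2.
The quadratic part v**2 - u**2 = (v − u)(v + u) splits into two distinct linear factors, so there are two distinct tangent lines y − -3 = ±(x − 3) — this is a node (ordinary double point).
Classification: node.


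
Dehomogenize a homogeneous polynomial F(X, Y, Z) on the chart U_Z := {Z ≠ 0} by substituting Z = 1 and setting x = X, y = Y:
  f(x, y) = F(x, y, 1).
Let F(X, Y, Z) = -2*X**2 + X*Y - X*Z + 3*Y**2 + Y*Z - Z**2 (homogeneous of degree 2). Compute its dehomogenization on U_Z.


f(x, y) = -2*x**2 + x*y - x + 3*y**2 + y - 1

On U_Z we set Z = 1. Each monomial c·X^i·Y^j·Z^k in F becomes c·x^i·y^j·1^k = c·x^i·y^j.
Substituting Z = 1: F(X, Y, 1) = -2*x**2 + x*y - x + 3*y**2 + y - 1.
Note: deg(f) ≤ deg(F) = 2; strict inequality happens when F is divisible by Z (lost terms).


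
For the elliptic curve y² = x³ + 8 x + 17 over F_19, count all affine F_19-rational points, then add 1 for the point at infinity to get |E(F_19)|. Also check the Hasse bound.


Affine points = {(0, 6), (0, 13), (1, 8), (1, 11), (3, 7), (3, 12), (5, 7), (5, 12), (7, 6), (7, 13), (8, 2), (8, 17), (9, 1), (9, 18), (11, 7), (11, 12), (12, 6), (12, 13), (13, 0), (14, 2), (14, 17), (15, 4), (15, 15), (16, 2), (16, 17)}; affine count = 25; |E(F_19)| = 26.

Discriminant check: Δ ∝ 4a³ + 27b² = 4·8³ + 27·17² = 4·512 + 27·289 ≡ 9 (mod 19). Nonzero ⇒ E is nonsingular.
For each x ∈ F_19, compute rhs = x³ + 8·x + 17 mod 19, then count y ∈ F_19 with y² ≡ rhs.
  x = 0: rhs = 17, matching y values: 6, 13 (2 points).
  x = 1: rhs = 7, matching y values: 8, 11 (2 points).
  x = 2: rhs = 3, matching y values: none (0 points).
  x = 3: rhs = 11, matching y values: 7, 12 (2 points).
  x = 4: rhs = 18, matching y values: none (0 points).
  x = 5: rhs = 11, matching y values: 7, 12 (2 points).
  x = 6: rhs = 15, matching y values: none (0 points).
  x = 7: rhs = 17, matching y values: 6, 13 (2 points).
  x = 8: rhs = 4, matching y values: 2, 17 (2 points).
  x = 9: rhs = 1, matching y values: 1, 18 (2 points).
  x = 10: rhs = 14, matching y values: none (0 points).
  x = 11: rhs = 11, matching y values: 7, 12 (2 points).
  x = 12: rhs = 17, matching y values: 6, 13 (2 points).
  x = 13: rhs = 0, matching y values: 0 (1 points).
  x = 14: rhs = 4, matching y values: 2, 17 (2 points).
  x = 15: rhs = 16, matching y values: 4, 15 (2 points).
  x = 16: rhs = 4, matching y values: 2, 17 (2 points).
  x = 17: rhs = 12, matching y values: none (0 points).
  x = 18: rhs = 8, matching y values: none (0 points).
Total affine count: 25.
Full point count |E(F_19)| = 25 + 1 = 26.
Hasse bound: |26 − (19+1)| = |6| = 6 ≤ 2√19 ≈ 8.7178 ✓.


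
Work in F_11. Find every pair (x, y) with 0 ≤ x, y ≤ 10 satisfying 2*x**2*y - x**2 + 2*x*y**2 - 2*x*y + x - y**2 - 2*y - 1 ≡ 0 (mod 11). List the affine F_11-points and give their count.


Affine F_11-points: {(0, 10), (3, 2), (3, 7), (4, 4), (4, 7), (5, 4), (6, 3), (9, 3), (9, 10), (10, 2), (10, 6)}; count = 11.

For each of the 121 pairs (x, y) ∈ F_11², evaluate f(x, y) mod 11. Record the zeros.
  x = 0: [0↦10, 1↦7, 2↦2, 3↦6, 4↦8, 5↦8, 6↦6, 7↦2, 8↦7, 9↦10, 10↦0]  zeros at y ∈ {10}
  x = 1: [0↦10, 1↦9, 2↦10, 3↦2, 4↦7, 5↦3, 6↦1, 7↦1, 8↦3, 9↦7, 10↦2]  zeros at y ∈ ∅
  x = 2: [0↦8, 1↦2, 2↦2, 3↦8, 4↦9, 5↦5, 6↦7, 7↦4, 8↦7, 9↦5, 10↦9]  zeros at y ∈ ∅
  x = 3: [0↦4, 1↦8, 2↦0, 3↦2, 4↦3, 5↦3, 6↦2, 7↦0, 8↦8, 9↦4, 10↦10]  zeros at y ∈ {2, 7}
  x = 4: [0↦9, 1↦5, 2↦4, 3↦6, 4↦0, 5↦8, 6↦8, 7↦0, 8↦6, 9↦4, 10↦5]  zeros at y ∈ {4, 7}
  x = 5: [0↦1, 1↦4, 2↦3, 3↦9, 4↦0, 5↦9, 6↦3, 7↦4, 8↦1, 9↦5, 10↦5]  zeros at y ∈ {4}
  x = 6: [0↦2, 1↦5, 2↦8, 3↦0, 4↦3, 5↦6, 6↦9, 7↦1, 8↦4, 9↦7, 10↦10]  zeros at y ∈ {3}
  x = 7: [0↦1, 1↦8, 2↦8, 3↦1, 4↦9, 5↦10, 6↦4, 7↦2, 8↦4, 9↦10, 10↦9]  zeros at y ∈ ∅
  x = 8: [0↦9, 1↦2, 2↦3, 3↦1, 4↦7, 5↦10, 6↦10, 7↦7, 8↦1, 9↦3, 10↦2]  zeros at y ∈ ∅
  x = 9: [0↦4, 1↦9, 2↦4, 3↦0, 4↦8, 5↦6, 6↦5, 7↦5, 8↦6, 9↦8, 10↦0]  zeros at y ∈ {3, 10}
  x = 10: [0↦8, 1↦7, 2↦0, 3↦9, 4↦1, 5↦9, 6↦0, 7↦7, 8↦8, 9↦3, 10↦3]  zeros at y ∈ {2, 6}
Collecting zeros: affine points = {(0, 10), (3, 2), (3, 7), (4, 4), (4, 7), (5, 4), (6, 3), (9, 3), (9, 10), (10, 2), (10, 6)}.
Total count |C(F_11)_aff| = 11.


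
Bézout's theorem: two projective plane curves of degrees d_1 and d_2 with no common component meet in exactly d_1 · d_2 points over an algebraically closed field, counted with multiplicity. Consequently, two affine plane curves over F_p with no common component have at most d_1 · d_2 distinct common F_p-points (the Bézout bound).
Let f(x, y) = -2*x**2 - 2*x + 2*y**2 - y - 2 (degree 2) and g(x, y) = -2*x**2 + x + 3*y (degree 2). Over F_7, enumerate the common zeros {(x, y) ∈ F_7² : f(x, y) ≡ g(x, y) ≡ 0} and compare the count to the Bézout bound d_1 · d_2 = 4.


Common zeros: {(4, 0)}; count = 1; Bézout bound = 4.

deg(f) = 2, deg(g) = 2, so Bézout bound = 4.
Scan x ∈ F_7. For each x, list the y ∈ F_7 with f(x, y) ≡ 0 and those with g(x, y) ≡ 0 (mod 7); the common zeros in that column are the intersection.
  x = 0: f ≡ 0 at y ∈ ∅; g ≡ 0 at y ∈ {0}; common: ∅.
  x = 1: f ≡ 0 at y ∈ {2}; g ≡ 0 at y ∈ {5}; common: ∅.
  x = 2: f ≡ 0 at y ∈ {0, 4}; g ≡ 0 at y ∈ {2}; common: ∅.
  x = 3: f ≡ 0 at y ∈ ∅; g ≡ 0 at y ∈ {5}; common: ∅.
  x = 4: f ≡ 0 at y ∈ {0, 4}; g ≡ 0 at y ∈ {0}; common: {0}.
  x = 5: f ≡ 0 at y ∈ {2}; g ≡ 0 at y ∈ {1}; common: ∅.
  x = 6: f ≡ 0 at y ∈ ∅; g ≡ 0 at y ∈ {1}; common: ∅.
Collecting: common zeros = {(4, 0)}, so the count is 1.
Comparison with the Bézout bound: 1 ≤ 4 = deg(f)·deg(g), as expected for curves with no common component (the affine F_7-count falls short of the bound because intersections may lie at infinity, over extension fields, or carry multiplicity).


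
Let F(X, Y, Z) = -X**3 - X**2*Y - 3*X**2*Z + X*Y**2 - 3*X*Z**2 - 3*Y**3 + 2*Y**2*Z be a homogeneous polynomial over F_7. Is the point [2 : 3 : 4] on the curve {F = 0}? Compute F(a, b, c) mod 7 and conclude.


F(2,3,4) ≡ 6 (mod 7); P is NOT on the curve.

Evaluate F(2, 3, 4) term-by-term (mod 7).
  -X**3 ↦ -1·8·1·1 = -8
  -X**2*Y ↦ -1·4·3·1 = -12
  -3*X**2*Z ↦ -3·4·1·4 = -48
  X*Y**2 ↦ 1·2·9·1 = 18
  -3*X*Z**2 ↦ -3·2·1·16 = -96
  -3*Y**3 ↦ -3·1·27·1 = -81
  2*Y**2*Z ↦ 2·1·9·4 = 72
Sum: F(2, 3, 4) = (-8) + (-12) + (-48) + (18) + (-96) + (-81) + (72) = -155.
Reducing mod 7: -155 ≡ 6 (mod 7).
Since F(a, b, c) ≡ 6 ≠ 0 (mod 7), P does NOT lie on the curve.


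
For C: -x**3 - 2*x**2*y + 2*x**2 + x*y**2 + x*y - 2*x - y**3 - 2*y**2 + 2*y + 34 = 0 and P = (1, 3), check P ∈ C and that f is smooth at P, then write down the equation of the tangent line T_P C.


Tangent line at P: -x - 32*y + 97 = 0.

Step 1: f(1, 3) = 0, so P lies on C.
Step 2: partial derivatives
  f_x(x, y) = -3*x**2 - 4*x*y + 4*x + y**2 + y - 2, f_y(x, y) = -2*x**2 + 2*x*y + x - 3*y**2 - 4*y + 2.
  f_x(P) = -1, f_y(P) = -32 (gradient nonzero, so P is smooth).
Step 3: tangent line at P: -1·(x − 1) + -32·(y − 3) = 0.
Expanding: -x - 32*y + 97 = 0.


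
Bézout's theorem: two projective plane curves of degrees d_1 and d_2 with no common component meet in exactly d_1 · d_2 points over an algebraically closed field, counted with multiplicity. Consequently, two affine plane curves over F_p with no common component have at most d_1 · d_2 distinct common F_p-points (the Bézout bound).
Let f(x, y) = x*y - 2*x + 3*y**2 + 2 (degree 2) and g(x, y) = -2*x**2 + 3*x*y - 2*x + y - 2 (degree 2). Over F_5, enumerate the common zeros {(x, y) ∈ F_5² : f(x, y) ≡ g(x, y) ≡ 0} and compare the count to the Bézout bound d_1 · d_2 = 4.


Common zeros: ∅; count = 0; Bézout bound = 4.

deg(f) = 2, deg(g) = 2, so Bézout bound = 4.
Scan x ∈ F_5. For each x, list the y ∈ F_5 with f(x, y) ≡ 0 and those with g(x, y) ≡ 0 (mod 5); the common zeros in that column are the intersection.
  x = 0: f ≡ 0 at y ∈ {1, 4}; g ≡ 0 at y ∈ {2}; common: ∅.
  x = 1: f ≡ 0 at y ∈ {0, 3}; g ≡ 0 at y ∈ {4}; common: ∅.
  x = 2: f ≡ 0 at y ∈ ∅; g ≡ 0 at y ∈ {2}; common: ∅.
  x = 3: f ≡ 0 at y ∈ ∅; g ≡ 0 at y ∈ ∅; common: ∅.
  x = 4: f ≡ 0 at y ∈ ∅; g ≡ 0 at y ∈ {4}; common: ∅.
Collecting: common zeros = ∅, so the count is 0.
Comparison with the Bézout bound: 0 ≤ 4 = deg(f)·deg(g), as expected for curves with no common component (the affine F_5-count falls short of the bound because intersections may lie at infinity, over extension fields, or carry multiplicity).


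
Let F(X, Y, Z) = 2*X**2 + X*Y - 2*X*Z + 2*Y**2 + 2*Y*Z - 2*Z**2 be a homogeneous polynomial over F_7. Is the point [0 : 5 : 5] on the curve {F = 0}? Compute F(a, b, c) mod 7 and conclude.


F(0,5,5) ≡ 1 (mod 7); P is NOT on the curve.

Evaluate F(0, 5, 5) term-by-term (mod 7).
  2*X**2 ↦ 2·0·1·1 = 0
  X*Y ↦ 1·0·5·1 = 0
  -2*X*Z ↦ -2·0·1·5 = 0
  2*Y**2 ↦ 2·1·25·1 = 50
  2*Y*Z ↦ 2·1·5·5 = 50
  -2*Z**2 ↦ -2·1·1·25 = -50
Sum: F(0, 5, 5) = (0) + (0) + (0) + (50) + (50) + (-50) = 50.
Reducing mod 7: 50 ≡ 1 (mod 7).
Since F(a, b, c) ≡ 1 ≠ 0 (mod 7), P does NOT lie on the curve.


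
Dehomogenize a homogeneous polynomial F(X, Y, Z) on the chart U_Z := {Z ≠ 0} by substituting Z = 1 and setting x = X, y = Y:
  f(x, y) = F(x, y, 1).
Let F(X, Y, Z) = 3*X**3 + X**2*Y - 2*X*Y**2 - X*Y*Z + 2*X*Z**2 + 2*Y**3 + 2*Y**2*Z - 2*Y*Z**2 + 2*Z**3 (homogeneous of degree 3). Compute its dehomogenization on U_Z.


f(x, y) = 3*x**3 + x**2*y - 2*x*y**2 - x*y + 2*x + 2*y**3 + 2*y**2 - 2*y + 2

On U_Z we set Z = 1. Each monomial c·X^i·Y^j·Z^k in F becomes c·x^i·y^j·1^k = c·x^i·y^j.
Substituting Z = 1: F(X, Y, 1) = 3*x**3 + x**2*y - 2*x*y**2 - x*y + 2*x + 2*y**3 + 2*y**2 - 2*y + 2.
Note: deg(f) ≤ deg(F) = 3; strict inequality happens when F is divisible by Z (lost terms).


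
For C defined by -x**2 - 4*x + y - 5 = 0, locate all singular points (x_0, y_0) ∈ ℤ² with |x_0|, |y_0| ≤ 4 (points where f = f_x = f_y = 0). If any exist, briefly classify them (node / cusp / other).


No singular points in the scanned grid; C is smooth there.

Compute partial derivatives:
  f_x = -2*x - 4.
  f_y = 1.
f_y = 1 is a nonzero constant, so f_y never vanishes: no point (x, y) can satisfy f = f_x = f_y = 0. In particular no (x, y) ∈ {−4, ..., 4}² is singular; the curve is smooth.


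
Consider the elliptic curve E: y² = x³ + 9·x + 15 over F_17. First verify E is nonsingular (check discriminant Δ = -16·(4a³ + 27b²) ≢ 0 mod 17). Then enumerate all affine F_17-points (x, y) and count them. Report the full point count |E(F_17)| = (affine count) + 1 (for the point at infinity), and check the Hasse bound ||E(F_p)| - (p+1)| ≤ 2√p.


Affine points = {(0, 7), (0, 10), (1, 5), (1, 12), (3, 1), (3, 16), (4, 8), (4, 9), (5, 7), (5, 10), (6, 8), (6, 9), (7, 8), (7, 9), (8, 2), (8, 15), (9, 3), (9, 14), (10, 0), (11, 0), (12, 7), (12, 10), (13, 0)}; affine count = 23; |E(F_17)| = 24.

Discriminant check: Δ ∝ 4a³ + 27b² = 4·9³ + 27·15² = 4·729 + 27·225 ≡ 15 (mod 17). Nonzero ⇒ E is nonsingular.
For each x ∈ F_17, compute rhs = x³ + 9·x + 15 mod 17, then count y ∈ F_17 with y² ≡ rhs.
  x = 0: rhs = 15, matching y values: 7, 10 (2 points).
  x = 1: rhs = 8, matching y values: 5, 12 (2 points).
  x = 2: rhs = 7, matching y values: none (0 points).
  x = 3: rhs = 1, matching y values: 1, 16 (2 points).
  x = 4: rhs = 13, matching y values: 8, 9 (2 points).
  x = 5: rhs = 15, matching y values: 7, 10 (2 points).
  x = 6: rhs = 13, matching y values: 8, 9 (2 points).
  x = 7: rhs = 13, matching y values: 8, 9 (2 points).
  x = 8: rhs = 4, matching y values: 2, 15 (2 points).
  x = 9: rhs = 9, matching y values: 3, 14 (2 points).
  x = 10: rhs = 0, matching y values: 0 (1 points).
  x = 11: rhs = 0, matching y values: 0 (1 points).
  x = 12: rhs = 15, matching y values: 7, 10 (2 points).
  x = 13: rhs = 0, matching y values: 0 (1 points).
  x = 14: rhs = 12, matching y values: none (0 points).
  x = 15: rhs = 6, matching y values: none (0 points).
  x = 16: rhs = 5, matching y values: none (0 points).
Total affine count: 23.
Full point count |E(F_17)| = 23 + 1 = 24.
Hasse bound: |24 − (17+1)| = |6| = 6 ≤ 2√17 ≈ 8.2462 ✓.


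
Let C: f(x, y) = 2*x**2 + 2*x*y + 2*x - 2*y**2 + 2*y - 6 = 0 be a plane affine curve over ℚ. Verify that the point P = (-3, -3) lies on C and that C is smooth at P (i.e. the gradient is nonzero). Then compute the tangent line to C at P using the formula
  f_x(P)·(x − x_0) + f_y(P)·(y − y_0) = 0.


Tangent line at P: -16*x + 8*y - 24 = 0.

Step 1: f(-3, -3) = 0, so P lies on C.
Step 2: partial derivatives
  f_x(x, y) = 4*x + 2*y + 2, f_y(x, y) = 2*x - 4*y + 2.
  f_x(P) = -16, f_y(P) = 8 (gradient nonzero, so P is smooth).
Step 3: tangent line at P: -16·(x − -3) + 8·(y − -3) = 0.
Expanding: -16*x + 8*y - 24 = 0.


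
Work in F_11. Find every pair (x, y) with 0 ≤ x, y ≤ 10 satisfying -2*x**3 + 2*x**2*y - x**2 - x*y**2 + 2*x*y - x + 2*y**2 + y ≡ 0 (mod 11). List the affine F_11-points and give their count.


Affine F_11-points: {(0, 0), (0, 5), (2, 0), (3, 0), (3, 3), (5, 6), (5, 7), (6, 4), (6, 9), (8, 1), (8, 3)}; count = 11.

For each of the 121 pairs (x, y) ∈ F_11², evaluate f(x, y) mod 11. Record the zeros.
  x = 0: [0↦0, 1↦3, 2↦10, 3↦10, 4↦3, 5↦0, 6↦1, 7↦6, 8↦4, 9↦6, 10↦1]  zeros at y ∈ {0, 5}
  x = 1: [0↦7, 1↦2, 2↦10, 3↦9, 4↦10, 5↦2, 6↦7, 7↦3, 8↦1, 9↦1, 10↦3]  zeros at y ∈ ∅
  x = 2: [0↦0, 1↦2, 2↦4, 3↦6, 4↦8, 5↦10, 6↦1, 7↦3, 8↦5, 9↦7, 10↦9]  zeros at y ∈ {0}
  x = 3: [0↦0, 1↦2, 2↦2, 3↦0, 4↦7, 5↦1, 6↦4, 7↦5, 8↦4, 9↦1, 10↦7]  zeros at y ∈ {0, 3}
  x = 4: [0↦6, 1↦1, 2↦3, 3↦1, 4↦6, 5↦7, 6↦4, 7↦8, 8↦8, 9↦4, 10↦7]  zeros at y ∈ ∅
  x = 5: [0↦6, 1↦9, 2↦6, 3↦8, 4↦4, 5↦5, 6↦0, 7↦0, 8↦5, 9↦4, 10↦8]  zeros at y ∈ {6, 7}
  x = 6: [0↦10, 1↦3, 2↦10, 3↦9, 4↦0, 5↦5, 6↦2, 7↦2, 8↦5, 9↦0, 10↦9]  zeros at y ∈ {4, 9}
  x = 7: [0↦6, 1↦4, 2↦3, 3↦3, 4↦4, 5↦6, 6↦9, 7↦2, 8↦7, 9↦2, 10↦9]  zeros at y ∈ ∅
  x = 8: [0↦4, 1↦0, 2↦6, 3↦0, 4↦4, 5↦7, 6↦9, 7↦10, 8↦10, 9↦9, 10↦7]  zeros at y ∈ {1, 3}
  x = 9: [0↦3, 1↦1, 2↦7, 3↦10, 4↦10, 5↦7, 6↦1, 7↦3, 8↦2, 9↦9, 10↦2]  zeros at y ∈ ∅
  x = 10: [0↦2, 1↦6, 2↦5, 3↦10, 4↦10, 5↦5, 6↦6, 7↦2, 8↦4, 9↦1, 10↦4]  zeros at y ∈ ∅
Collecting zeros: affine points = {(0, 0), (0, 5), (2, 0), (3, 0), (3, 3), (5, 6), (5, 7), (6, 4), (6, 9), (8, 1), (8, 3)}.
Total count |C(F_11)_aff| = 11.


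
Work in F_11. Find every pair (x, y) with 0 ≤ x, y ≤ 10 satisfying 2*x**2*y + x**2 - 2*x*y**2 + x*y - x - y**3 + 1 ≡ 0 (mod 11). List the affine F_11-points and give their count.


Affine F_11-points: {(0, 1), (2, 6), (3, 3), (4, 3), (4, 5), (4, 6), (5, 9), (6, 9), (8, 1)}; count = 9.

For each of the 121 pairs (x, y) ∈ F_11², evaluate f(x, y) mod 11. Record the zeros.
  x = 0: [0↦1, 1↦0, 2↦4, 3↦7, 4↦3, 5↦8, 6↦5, 7↦10, 8↦6, 9↦9, 10↦2]  zeros at y ∈ {1}
  x = 1: [0↦1, 1↦1, 2↦2, 3↦9, 4↦5, 5↦6, 6↦6, 7↦10, 8↦1, 9↦6, 10↦8]  zeros at y ∈ ∅
  x = 2: [0↦3, 1↦8, 2↦10, 3↦3, 4↦3, 5↦4, 6↦0, 7↦7, 8↦8, 9↦8, 10↦1]  zeros at y ∈ {6}
  x = 3: [0↦7, 1↦10, 2↦6, 3↦0, 4↦8, 5↦2, 6↦9, 7↦1, 8↦5, 9↦4, 10↦3]  zeros at y ∈ {3}
  x = 4: [0↦2, 1↦7, 2↦1, 3↦0, 4↦9, 5↦0, 6↦0, 7↦3, 8↦3, 9↦5, 10↦3]  zeros at y ∈ {3, 5, 6}
  x = 5: [0↦10, 1↦10, 2↦6, 3↦3, 4↦6, 5↦9, 6↦6, 7↦2, 8↦2, 9↦0, 10↦1]  zeros at y ∈ {9}
  x = 6: [0↦9, 1↦8, 2↦10, 3↦9, 4↦10, 5↦7, 6↦5, 7↦9, 8↦2, 9↦0, 10↦8]  zeros at y ∈ {9}
  x = 7: [0↦10, 1↦1, 2↦2, 3↦7, 4↦10, 5↦5, 6↦8, 7↦2, 8↦3, 9↦5, 10↦2]  zeros at y ∈ ∅
  x = 8: [0↦2, 1↦0, 2↦4, 3↦8, 4↦6, 5↦3, 6↦4, 7↦3, 8↦5, 9↦4, 10↦5]  zeros at y ∈ {1}
  x = 9: [0↦7, 1↦5, 2↦5, 3↦1, 4↦9, 5↦1, 6↦4, 7↦1, 8↦8, 9↦8, 10↦6]  zeros at y ∈ ∅
  x = 10: [0↦3, 1↦5, 2↦5, 3↦8, 4↦8, 5↦10, 6↦8, 7↦7, 8↦1, 9↦6, 10↦5]  zeros at y ∈ ∅
Collecting zeros: affine points = {(0, 1), (2, 6), (3, 3), (4, 3), (4, 5), (4, 6), (5, 9), (6, 9), (8, 1)}.
Total count |C(F_11)_aff| = 9.


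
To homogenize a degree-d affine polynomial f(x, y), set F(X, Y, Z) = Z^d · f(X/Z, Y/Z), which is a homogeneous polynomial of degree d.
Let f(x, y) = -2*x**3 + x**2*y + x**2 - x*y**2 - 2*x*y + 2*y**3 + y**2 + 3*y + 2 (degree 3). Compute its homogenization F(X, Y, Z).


F(X, Y, Z) = -2*X**3 + X**2*Y + X**2*Z - X*Y**2 - 2*X*Y*Z + 2*Y**3 + Y**2*Z + 3*Y*Z**2 + 2*Z**3

deg(f) = 3.
Substitute x = X/Z, y = Y/Z into f, then multiply by Z^3.
  monomial -2·x^3·y^0 ↦ -2·X^3·Y^0·Z^0.
  monomial 1·x^2·y^1 ↦ 1·X^2·Y^1·Z^0.
  monomial 1·x^2·y^0 ↦ 1·X^2·Y^0·Z^1.
  monomial -1·x^1·y^2 ↦ -1·X^1·Y^2·Z^0.
  monomial -2·x^1·y^1 ↦ -2·X^1·Y^1·Z^1.
  monomial 2·x^0·y^3 ↦ 2·X^0·Y^3·Z^0.
  monomial 1·x^0·y^2 ↦ 1·X^0·Y^2·Z^1.
  monomial 3·x^0·y^1 ↦ 3·X^0·Y^1·Z^2.
  monomial 2·x^0·y^0 ↦ 2·X^0·Y^0·Z^3.
Collecting: F(X, Y, Z) = -2*X**3 + X**2*Y + X**2*Z - X*Y**2 - 2*X*Y*Z + 2*Y**3 + Y**2*Z + 3*Y*Z**2 + 2*Z**3.


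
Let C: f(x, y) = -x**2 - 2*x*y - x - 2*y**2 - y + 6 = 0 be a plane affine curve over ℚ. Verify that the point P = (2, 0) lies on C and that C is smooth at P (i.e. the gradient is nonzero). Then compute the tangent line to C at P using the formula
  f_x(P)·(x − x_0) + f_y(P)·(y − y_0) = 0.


Tangent line at P: -5*x - 5*y + 10 = 0.

Step 1: f(2, 0) = 0, so P lies on C.
Step 2: partial derivatives
  f_x(x, y) = -2*x - 2*y - 1, f_y(x, y) = -2*x - 4*y - 1.
  f_x(P) = -5, f_y(P) = -5 (gradient nonzero, so P is smooth).
Step 3: tangent line at P: -5·(x − 2) + -5·(y − 0) = 0.
Expanding: -5*x - 5*y + 10 = 0.


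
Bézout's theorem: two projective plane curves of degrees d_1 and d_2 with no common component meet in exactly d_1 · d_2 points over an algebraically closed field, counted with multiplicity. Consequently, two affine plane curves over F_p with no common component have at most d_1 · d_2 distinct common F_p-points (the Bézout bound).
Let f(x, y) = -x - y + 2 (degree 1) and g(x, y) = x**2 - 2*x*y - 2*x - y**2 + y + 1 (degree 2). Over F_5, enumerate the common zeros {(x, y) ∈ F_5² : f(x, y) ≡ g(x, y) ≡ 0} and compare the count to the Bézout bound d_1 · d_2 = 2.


Common zeros: ∅; count = 0; Bézout bound = 2.

deg(f) = 1, deg(g) = 2, so Bézout bound = 2.
Scan x ∈ F_5. For each x, list the y ∈ F_5 with f(x, y) ≡ 0 and those with g(x, y) ≡ 0 (mod 5); the common zeros in that column are the intersection.
  x = 0: f ≡ 0 at y ∈ {2}; g ≡ 0 at y ∈ {3}; common: ∅.
  x = 1: f ≡ 0 at y ∈ {1}; g ≡ 0 at y ∈ {0, 4}; common: ∅.
  x = 2: f ≡ 0 at y ∈ {0}; g ≡ 0 at y ∈ ∅; common: ∅.
  x = 3: f ≡ 0 at y ∈ {4}; g ≡ 0 at y ∈ {2, 3}; common: ∅.
  x = 4: f ≡ 0 at y ∈ {3}; g ≡ 0 at y ∈ {4}; common: ∅.
Collecting: common zeros = ∅, so the count is 0.
Comparison with the Bézout bound: 0 ≤ 2 = deg(f)·deg(g), as expected for curves with no common component (the affine F_5-count falls short of the bound because intersections may lie at infinity, over extension fields, or carry multiplicity).


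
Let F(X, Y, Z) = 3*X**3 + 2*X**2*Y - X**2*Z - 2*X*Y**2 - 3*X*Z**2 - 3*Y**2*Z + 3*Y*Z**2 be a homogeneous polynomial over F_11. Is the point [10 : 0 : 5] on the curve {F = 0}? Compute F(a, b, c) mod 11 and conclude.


F(10,0,5) ≡ 1 (mod 11); P is NOT on the curve.

Evaluate F(10, 0, 5) term-by-term (mod 11).
  3*X**3 ↦ 3·1000·1·1 = 3000
  2*X**2*Y ↦ 2·100·0·1 = 0
  -X**2*Z ↦ -1·100·1·5 = -500
  -2*X*Y**2 ↦ -2·10·0·1 = 0
  -3*X*Z**2 ↦ -3·10·1·25 = -750
  -3*Y**2*Z ↦ -3·1·0·5 = 0
  3*Y*Z**2 ↦ 3·1·0·25 = 0
Sum: F(10, 0, 5) = (3000) + (0) + (-500) + (0) + (-750) + (0) + (0) = 1750.
Reducing mod 11: 1750 ≡ 1 (mod 11).
Since F(a, b, c) ≡ 1 ≠ 0 (mod 11), P does NOT lie on the curve.


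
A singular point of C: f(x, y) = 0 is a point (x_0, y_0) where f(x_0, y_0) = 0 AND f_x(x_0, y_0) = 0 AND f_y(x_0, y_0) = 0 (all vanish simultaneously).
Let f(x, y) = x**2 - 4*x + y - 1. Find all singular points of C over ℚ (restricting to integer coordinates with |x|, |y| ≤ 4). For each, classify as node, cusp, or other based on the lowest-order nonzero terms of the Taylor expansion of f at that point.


No singular points in the scanned grid; C is smooth there.

Compute partial derivatives:
  f_x = 2*x - 4.
  f_y = 1.
f_y = 1 is a nonzero constant, so f_y never vanishes: no point (x, y) can satisfy f = f_x = f_y = 0. In particular no (x, y) ∈ {−4, ..., 4}² is singular; the curve is smooth.


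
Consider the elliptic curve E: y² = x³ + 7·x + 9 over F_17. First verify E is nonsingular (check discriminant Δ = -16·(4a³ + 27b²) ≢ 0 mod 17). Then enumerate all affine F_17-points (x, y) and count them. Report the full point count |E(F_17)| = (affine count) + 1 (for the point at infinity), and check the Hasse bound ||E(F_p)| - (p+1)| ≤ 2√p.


Affine points = {(0, 3), (0, 14), (1, 0), (4, 4), (4, 13), (5, 4), (5, 13), (8, 4), (8, 13), (9, 6), (9, 11), (10, 5), (10, 12), (12, 6), (12, 11), (13, 6), (13, 11), (15, 2), (15, 15), (16, 1), (16, 16)}; affine count = 21; |E(F_17)| = 22.

Discriminant check: Δ ∝ 4a³ + 27b² = 4·7³ + 27·9² = 4·343 + 27·81 ≡ 6 (mod 17). Nonzero ⇒ E is nonsingular.
For each x ∈ F_17, compute rhs = x³ + 7·x + 9 mod 17, then count y ∈ F_17 with y² ≡ rhs.
  x = 0: rhs = 9, matching y values: 3, 14 (2 points).
  x = 1: rhs = 0, matching y values: 0 (1 points).
  x = 2: rhs = 14, matching y values: none (0 points).
  x = 3: rhs = 6, matching y values: none (0 points).
  x = 4: rhs = 16, matching y values: 4, 13 (2 points).
  x = 5: rhs = 16, matching y values: 4, 13 (2 points).
  x = 6: rhs = 12, matching y values: none (0 points).
  x = 7: rhs = 10, matching y values: none (0 points).
  x = 8: rhs = 16, matching y values: 4, 13 (2 points).
  x = 9: rhs = 2, matching y values: 6, 11 (2 points).
  x = 10: rhs = 8, matching y values: 5, 12 (2 points).
  x = 11: rhs = 6, matching y values: none (0 points).
  x = 12: rhs = 2, matching y values: 6, 11 (2 points).
  x = 13: rhs = 2, matching y values: 6, 11 (2 points).
  x = 14: rhs = 12, matching y values: none (0 points).
  x = 15: rhs = 4, matching y values: 2, 15 (2 points).
  x = 16: rhs = 1, matching y values: 1, 16 (2 points).
Total affine count: 21.
Full point count |E(F_17)| = 21 + 1 = 22.
Hasse bound: |22 − (17+1)| = |4| = 4 ≤ 2√17 ≈ 8.2462 ✓.


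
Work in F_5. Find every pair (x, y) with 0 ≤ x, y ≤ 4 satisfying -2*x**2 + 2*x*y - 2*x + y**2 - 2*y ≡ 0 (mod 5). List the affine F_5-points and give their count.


Affine F_5-points: {(0, 0), (0, 2), (1, 2), (1, 3), (4, 0), (4, 4)}; count = 6.

For each of the 25 pairs (x, y) ∈ F_5², evaluate f(x, y) mod 5. Record the zeros.
  x = 0: [0↦0, 1↦4, 2↦0, 3↦3, 4↦3]  zeros at y ∈ {0, 2}
  x = 1: [0↦1, 1↦2, 2↦0, 3↦0, 4↦2]  zeros at y ∈ {2, 3}
  x = 2: [0↦3, 1↦1, 2↦1, 3↦3, 4↦2]  zeros at y ∈ ∅
  x = 3: [0↦1, 1↦1, 2↦3, 3↦2, 4↦3]  zeros at y ∈ ∅
  x = 4: [0↦0, 1↦2, 2↦1, 3↦2, 4↦0]  zeros at y ∈ {0, 4}
Collecting zeros: affine points = {(0, 0), (0, 2), (1, 2), (1, 3), (4, 0), (4, 4)}.
Total count |C(F_5)_aff| = 6.


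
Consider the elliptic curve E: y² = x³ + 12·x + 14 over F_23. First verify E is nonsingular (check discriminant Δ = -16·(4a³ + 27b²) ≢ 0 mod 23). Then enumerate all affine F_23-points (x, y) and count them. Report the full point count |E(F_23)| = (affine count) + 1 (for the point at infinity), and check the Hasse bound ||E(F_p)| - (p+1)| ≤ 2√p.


Affine points = {(1, 2), (1, 21), (2, 0), (3, 10), (3, 13), (6, 7), (6, 16), (7, 2), (7, 21), (8, 1), (8, 22), (9, 0), (12, 0), (15, 2), (15, 21), (16, 1), (16, 22), (17, 5), (17, 18), (18, 6), (18, 17), (22, 1), (22, 22)}; affine count = 23; |E(F_23)| = 24.

Discriminant check: Δ ∝ 4a³ + 27b² = 4·12³ + 27·14² = 4·1728 + 27·196 ≡ 14 (mod 23). Nonzero ⇒ E is nonsingular.
For each x ∈ F_23, compute rhs = x³ + 12·x + 14 mod 23, then count y ∈ F_23 with y² ≡ rhs.
  x = 0: rhs = 14, matching y values: none (0 points).
  x = 1: rhs = 4, matching y values: 2, 21 (2 points).
  x = 2: rhs = 0, matching y values: 0 (1 points).
  x = 3: rhs = 8, matching y values: 10, 13 (2 points).
  x = 4: rhs = 11, matching y values: none (0 points).
  x = 5: rhs = 15, matching y values: none (0 points).
  x = 6: rhs = 3, matching y values: 7, 16 (2 points).
  x = 7: rhs = 4, matching y values: 2, 21 (2 points).
  x = 8: rhs = 1, matching y values: 1, 22 (2 points).
  x = 9: rhs = 0, matching y values: 0 (1 points).
  x = 10: rhs = 7, matching y values: none (0 points).
  x = 11: rhs = 5, matching y values: none (0 points).
  x = 12: rhs = 0, matching y values: 0 (1 points).
  x = 13: rhs = 21, matching y values: none (0 points).
  x = 14: rhs = 5, matching y values: none (0 points).
  x = 15: rhs = 4, matching y values: 2, 21 (2 points).
  x = 16: rhs = 1, matching y values: 1, 22 (2 points).
  x = 17: rhs = 2, matching y values: 5, 18 (2 points).
  x = 18: rhs = 13, matching y values: 6, 17 (2 points).
  x = 19: rhs = 17, matching y values: none (0 points).
  x = 20: rhs = 20, matching y values: none (0 points).
  x = 21: rhs = 5, matching y values: none (0 points).
  x = 22: rhs = 1, matching y values: 1, 22 (2 points).
Total affine count: 23.
Full point count |E(F_23)| = 23 + 1 = 24.
Hasse bound: |24 − (23+1)| = |0| = 0 ≤ 2√23 ≈ 9.5917 ✓.


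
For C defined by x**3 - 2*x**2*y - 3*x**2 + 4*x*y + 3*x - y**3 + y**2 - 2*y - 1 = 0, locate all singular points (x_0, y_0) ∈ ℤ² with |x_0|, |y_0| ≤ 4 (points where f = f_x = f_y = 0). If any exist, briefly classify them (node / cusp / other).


Singular points: {(1, 0)}; classification: cusp.

Compute partial derivatives:
  f_x = 3*x**2 - 4*x*y - 6*x + 4*y + 3.
  f_y = -2*x**2 + 4*x - 3*y**2 + 2*y - 2.
Scan x_0 ∈ {−4, ..., 4}. For each x_0, f_y(x_0, y) is a polynomial in y; find its integer roots y ∈ {−4, ..., 4}, then test f_x and f at those candidates.
  x = -4: f_y(-4, y) = -3*y**2 + 2*y - 50; no integer root y with |y| ≤ 4.
  x = -3: f_y(-3, y) = -3*y**2 + 2*y - 32; no integer root y with |y| ≤ 4.
  x = -2: f_y(-2, y) = -3*y**2 + 2*y - 18; no integer root y with |y| ≤ 4.
  x = -1: f_y(-1, y) = -3*y**2 + 2*y - 8; no integer root y with |y| ≤ 4.
  x = 0: f_y(0, y) = -3*y**2 + 2*y - 2; no integer root y with |y| ≤ 4.
  x = 1: f_y(1, y) = -3*y**2 + 2*y; vanishes at y ∈ {0}. (1, 0): f_x = 0, f = 0 — SINGULAR.
  x = 2: f_y(2, y) = -3*y**2 + 2*y - 2; no integer root y with |y| ≤ 4.
  x = 3: f_y(3, y) = -3*y**2 + 2*y - 8; no integer root y with |y| ≤ 4.
  x = 4: f_y(4, y) = -3*y**2 + 2*y - 18; no integer root y with |y| ≤ 4.
Only singular point on the grid: (1, 0).
Classify: substitute x = 1 + u, y = 0 + v and expand: f = u**3 - 2*u**2*v - v**3 + v**2.
No constant or linear terms (consistent with a singular point). Quadratic part: v**2. Cubic part: u**3 - 2*u**2*v - v**3.
The quadratic part v**2 is a perfect square, so there is a single (double) tangent line v = 0, i.e. y = 0. Restricting the cubic part to that line (v = 0) leaves u**3 ≠ 0, so f is not divisible by v and the branch is v² ≈ -u**3 to lowest order — this is a cusp.
Classification: cusp.


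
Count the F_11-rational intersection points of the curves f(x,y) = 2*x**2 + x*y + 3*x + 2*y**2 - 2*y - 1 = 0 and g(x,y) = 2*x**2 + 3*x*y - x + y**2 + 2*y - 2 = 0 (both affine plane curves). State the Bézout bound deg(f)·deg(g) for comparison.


Common zeros: ∅; count = 0; Bézout bound = 4.

deg(f) = 2, deg(g) = 2, so Bézout bound = 4.
Scan x ∈ F_11. For each x, list the y ∈ F_11 with f(x, y) ≡ 0 and those with g(x, y) ≡ 0 (mod 11); the common zeros in that column are the intersection.
  x = 0: f ≡ 0 at y ∈ {3, 9}; g ≡ 0 at y ∈ {4, 5}; common: ∅.
  x = 1: f ≡ 0 at y ∈ ∅; g ≡ 0 at y ∈ ∅; common: ∅.
  x = 2: f ≡ 0 at y ∈ ∅; g ≡ 0 at y ∈ {6, 8}; common: ∅.
  x = 3: f ≡ 0 at y ∈ ∅; g ≡ 0 at y ∈ {3, 8}; common: ∅.
  x = 4: f ≡ 0 at y ∈ {2, 8}; g ≡ 0 at y ∈ {3, 5}; common: ∅.
  x = 5: f ≡ 0 at y ∈ {6, 9}; g ≡ 0 at y ∈ ∅; common: ∅.
  x = 6: f ≡ 0 at y ∈ ∅; g ≡ 0 at y ∈ {6, 7}; common: ∅.
  x = 7: f ≡ 0 at y ∈ {6, 8}; g ≡ 0 at y ∈ ∅; common: ∅.
  x = 8: f ≡ 0 at y ∈ {3, 5}; g ≡ 0 at y ∈ ∅; common: ∅.
  x = 9: f ≡ 0 at y ∈ ∅; g ≡ 0 at y ∈ ∅; common: ∅.
  x = 10: f ≡ 0 at y ∈ {2, 5}; g ≡ 0 at y ∈ ∅; common: ∅.
Collecting: common zeros = ∅, so the count is 0.
Comparison with the Bézout bound: 0 ≤ 4 = deg(f)·deg(g), as expected for curves with no common component (the affine F_11-count falls short of the bound because intersections may lie at infinity, over extension fields, or carry multiplicity).


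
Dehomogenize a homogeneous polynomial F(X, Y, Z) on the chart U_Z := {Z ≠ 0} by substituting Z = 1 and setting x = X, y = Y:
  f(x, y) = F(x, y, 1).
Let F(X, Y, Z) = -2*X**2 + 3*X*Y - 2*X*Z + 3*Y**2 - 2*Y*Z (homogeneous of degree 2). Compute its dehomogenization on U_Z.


f(x, y) = -2*x**2 + 3*x*y - 2*x + 3*y**2 - 2*y

On U_Z we set Z = 1. Each monomial c·X^i·Y^j·Z^k in F becomes c·x^i·y^j·1^k = c·x^i·y^j.
Substituting Z = 1: F(X, Y, 1) = -2*x**2 + 3*x*y - 2*x + 3*y**2 - 2*y.
Note: deg(f) ≤ deg(F) = 2; strict inequality happens when F is divisible by Z (lost terms).


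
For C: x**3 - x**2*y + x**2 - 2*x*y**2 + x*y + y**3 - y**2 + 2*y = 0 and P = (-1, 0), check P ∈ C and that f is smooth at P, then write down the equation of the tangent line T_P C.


Tangent line at P: x + 1 = 0.

Step 1: f(-1, 0) = 0, so P lies on C.
Step 2: partial derivatives
  f_x(x, y) = 3*x**2 - 2*x*y + 2*x - 2*y**2 + y, f_y(x, y) = -x**2 - 4*x*y + x + 3*y**2 - 2*y + 2.
  f_x(P) = 1, f_y(P) = 0 (gradient nonzero, so P is smooth).
Step 3: tangent line at P: 1·(x − -1) + 0·(y − 0) = 0.
Expanding: x + 1 = 0.


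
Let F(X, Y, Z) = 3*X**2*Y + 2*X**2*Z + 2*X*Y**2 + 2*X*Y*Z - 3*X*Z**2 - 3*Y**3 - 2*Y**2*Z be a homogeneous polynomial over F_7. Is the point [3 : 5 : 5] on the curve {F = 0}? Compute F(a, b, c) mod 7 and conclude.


F(3,5,5) ≡ 4 (mod 7); P is NOT on the curve.

Evaluate F(3, 5, 5) term-by-term (mod 7).
  3*X**2*Y ↦ 3·9·5·1 = 135
  2*X**2*Z ↦ 2·9·1·5 = 90
  2*X*Y**2 ↦ 2·3·25·1 = 150
  2*X*Y*Z ↦ 2·3·5·5 = 150
  -3*X*Z**2 ↦ -3·3·1·25 = -225
  -3*Y**3 ↦ -3·1·125·1 = -375
  -2*Y**2*Z ↦ -2·1·25·5 = -250
Sum: F(3, 5, 5) = (135) + (90) + (150) + (150) + (-225) + (-375) + (-250) = -325.
Reducing mod 7: -325 ≡ 4 (mod 7).
Since F(a, b, c) ≡ 4 ≠ 0 (mod 7), P does NOT lie on the curve.


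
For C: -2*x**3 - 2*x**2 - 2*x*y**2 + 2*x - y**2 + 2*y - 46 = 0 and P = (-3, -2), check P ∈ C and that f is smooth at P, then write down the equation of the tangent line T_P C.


Tangent line at P: -48*x - 18*y - 180 = 0.

Step 1: f(-3, -2) = 0, so P lies on C.
Step 2: partial derivatives
  f_x(x, y) = -6*x**2 - 4*x - 2*y**2 + 2, f_y(x, y) = -4*x*y - 2*y + 2.
  f_x(P) = -48, f_y(P) = -18 (gradient nonzero, so P is smooth).
Step 3: tangent line at P: -48·(x − -3) + -18·(y − -2) = 0.
Expanding: -48*x - 18*y - 180 = 0.


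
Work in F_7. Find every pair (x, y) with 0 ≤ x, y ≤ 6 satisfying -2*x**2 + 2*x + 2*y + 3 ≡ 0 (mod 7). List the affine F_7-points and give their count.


Affine F_7-points: {(0, 2), (1, 2), (2, 4), (3, 1), (4, 0), (5, 1), (6, 4)}; count = 7.

For each of the 49 pairs (x, y) ∈ F_7², evaluate f(x, y) mod 7. Record the zeros.
  x = 0: [0↦3, 1↦5, 2↦0, 3↦2, 4↦4, 5↦6, 6↦1]  zeros at y ∈ {2}
  x = 1: [0↦3, 1↦5, 2↦0, 3↦2, 4↦4, 5↦6, 6↦1]  zeros at y ∈ {2}
  x = 2: [0↦6, 1↦1, 2↦3, 3↦5, 4↦0, 5↦2, 6↦4]  zeros at y ∈ {4}
  x = 3: [0↦5, 1↦0, 2↦2, 3↦4, 4↦6, 5↦1, 6↦3]  zeros at y ∈ {1}
  x = 4: [0↦0, 1↦2, 2↦4, 3↦6, 4↦1, 5↦3, 6↦5]  zeros at y ∈ {0}
  x = 5: [0↦5, 1↦0, 2↦2, 3↦4, 4↦6, 5↦1, 6↦3]  zeros at y ∈ {1}
  x = 6: [0↦6, 1↦1, 2↦3, 3↦5, 4↦0, 5↦2, 6↦4]  zeros at y ∈ {4}
Collecting zeros: affine points = {(0, 2), (1, 2), (2, 4), (3, 1), (4, 0), (5, 1), (6, 4)}.
Total count |C(F_7)_aff| = 7.


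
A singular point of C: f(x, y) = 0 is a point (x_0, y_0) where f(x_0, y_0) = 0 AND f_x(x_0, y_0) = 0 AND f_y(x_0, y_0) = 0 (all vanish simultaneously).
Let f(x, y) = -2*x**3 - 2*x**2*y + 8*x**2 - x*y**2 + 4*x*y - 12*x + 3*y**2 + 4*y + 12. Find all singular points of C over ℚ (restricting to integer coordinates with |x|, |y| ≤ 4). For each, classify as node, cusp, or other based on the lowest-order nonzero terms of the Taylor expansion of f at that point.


Singular points: {(2, -2)}; classification: cusp.

Compute partial derivatives:
  f_x = -6*x**2 - 4*x*y + 16*x - y**2 + 4*y - 12.
  f_y = -2*x**2 - 2*x*y + 4*x + 6*y + 4.
Scan x_0 ∈ {−4, ..., 4}. For each x_0, f_y(x_0, y) is a polynomial in y; find its integer roots y ∈ {−4, ..., 4}, then test f_x and f at those candidates.
  x = -4: f_y(-4, y) = 14*y - 44; no integer root y with |y| ≤ 4.
  x = -3: f_y(-3, y) = 12*y - 26; no integer root y with |y| ≤ 4.
  x = -2: f_y(-2, y) = 10*y - 12; no integer root y with |y| ≤ 4.
  x = -1: f_y(-1, y) = 8*y - 2; no integer root y with |y| ≤ 4.
  x = 0: f_y(0, y) = 6*y + 4; no integer root y with |y| ≤ 4.
  x = 1: f_y(1, y) = 4*y + 6; no integer root y with |y| ≤ 4.
  x = 2: f_y(2, y) = 2*y + 4; vanishes at y ∈ {-2}. (2, -2): f_x = 0, f = 0 — SINGULAR.
  x = 3: f_y(3, y) = -2; no integer root y with |y| ≤ 4.
  x = 4: f_y(4, y) = -2*y - 12; no integer root y with |y| ≤ 4.
Only singular point on the grid: (2, -2).
Classify: substitute x = 2 + u, y = -2 + v and expand: f = -2*u**3 - 2*u**2*v - u*v**2 + v**2.
No constant or linear terms (consistent with a singular point). Quadratic part: v**2. Cubic part: -2*u**3 - 2*u**2*v - u*v**2.
The quadratic part v**2 is a perfect square, so there is a single (double) tangent line v = 0, i.e. y = -2. Restricting the cubic part to that line (v = 0) leaves -2*u**3 ≠ 0, so f is not divisible by v and the branch is v² ≈ 2*u**3 to lowest order — this is a cusp.
Classification: cusp.
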